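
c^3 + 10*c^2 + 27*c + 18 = (c + 1)*(c + 3)*(c + 6)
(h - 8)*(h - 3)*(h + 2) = h^3 - 9*h^2 + 2*h + 48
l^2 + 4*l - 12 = (l - 2)*(l + 6)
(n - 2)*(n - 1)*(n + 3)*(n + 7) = n^4 + 7*n^3 - 7*n^2 - 43*n + 42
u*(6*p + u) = 6*p*u + u^2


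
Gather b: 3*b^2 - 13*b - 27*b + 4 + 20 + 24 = 3*b^2 - 40*b + 48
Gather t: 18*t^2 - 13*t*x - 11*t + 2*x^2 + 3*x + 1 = 18*t^2 + t*(-13*x - 11) + 2*x^2 + 3*x + 1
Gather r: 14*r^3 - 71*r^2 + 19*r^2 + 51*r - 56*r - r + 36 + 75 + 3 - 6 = 14*r^3 - 52*r^2 - 6*r + 108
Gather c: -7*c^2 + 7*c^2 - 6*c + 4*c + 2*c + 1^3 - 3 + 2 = 0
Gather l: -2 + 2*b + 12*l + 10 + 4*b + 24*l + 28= 6*b + 36*l + 36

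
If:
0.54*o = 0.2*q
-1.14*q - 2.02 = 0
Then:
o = -0.66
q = -1.77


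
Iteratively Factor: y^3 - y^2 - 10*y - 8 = (y + 2)*(y^2 - 3*y - 4) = (y - 4)*(y + 2)*(y + 1)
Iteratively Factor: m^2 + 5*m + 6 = (m + 3)*(m + 2)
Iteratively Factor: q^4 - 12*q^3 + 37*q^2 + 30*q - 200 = (q - 5)*(q^3 - 7*q^2 + 2*q + 40) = (q - 5)*(q + 2)*(q^2 - 9*q + 20) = (q - 5)*(q - 4)*(q + 2)*(q - 5)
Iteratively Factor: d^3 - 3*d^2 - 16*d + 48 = (d + 4)*(d^2 - 7*d + 12) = (d - 3)*(d + 4)*(d - 4)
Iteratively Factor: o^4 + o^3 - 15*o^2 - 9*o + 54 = (o - 3)*(o^3 + 4*o^2 - 3*o - 18) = (o - 3)*(o - 2)*(o^2 + 6*o + 9) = (o - 3)*(o - 2)*(o + 3)*(o + 3)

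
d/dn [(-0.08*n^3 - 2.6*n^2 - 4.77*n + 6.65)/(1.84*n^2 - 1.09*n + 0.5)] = (-0.1472*n^4 + 0.1744*n^3 + 11.4908*n^2 - 27.072*n + 4.8635)/(3.3856*n^4 - 4.0112*n^3 + 3.0281*n^2 - 1.09*n + 0.25)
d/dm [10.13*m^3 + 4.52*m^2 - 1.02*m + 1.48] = 30.39*m^2 + 9.04*m - 1.02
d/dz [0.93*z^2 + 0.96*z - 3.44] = 1.86*z + 0.96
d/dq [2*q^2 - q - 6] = 4*q - 1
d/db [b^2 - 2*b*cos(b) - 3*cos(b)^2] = 2*b*sin(b) + 2*b + 3*sin(2*b) - 2*cos(b)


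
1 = 1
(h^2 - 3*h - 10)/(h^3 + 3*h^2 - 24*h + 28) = (h^2 - 3*h - 10)/(h^3 + 3*h^2 - 24*h + 28)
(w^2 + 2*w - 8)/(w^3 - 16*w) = (w - 2)/(w*(w - 4))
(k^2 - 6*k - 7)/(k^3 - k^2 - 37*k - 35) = 1/(k + 5)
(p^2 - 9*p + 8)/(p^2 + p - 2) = (p - 8)/(p + 2)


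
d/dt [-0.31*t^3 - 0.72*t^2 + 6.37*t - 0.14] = -0.93*t^2 - 1.44*t + 6.37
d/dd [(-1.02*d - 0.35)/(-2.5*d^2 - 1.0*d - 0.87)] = (-2.55*d^2 - 1.75*d + 0.5374)/(6.25*d^4 + 5.0*d^3 + 5.35*d^2 + 1.74*d + 0.7569)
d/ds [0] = 0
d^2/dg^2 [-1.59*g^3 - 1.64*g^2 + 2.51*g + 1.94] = -9.54*g - 3.28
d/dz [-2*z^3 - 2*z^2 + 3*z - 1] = -6*z^2 - 4*z + 3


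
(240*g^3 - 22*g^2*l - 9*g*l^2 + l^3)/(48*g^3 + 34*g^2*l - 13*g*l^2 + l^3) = (5*g + l)/(g + l)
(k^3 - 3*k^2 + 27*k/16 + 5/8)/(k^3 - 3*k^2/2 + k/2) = (16*k^3 - 48*k^2 + 27*k + 10)/(8*k*(2*k^2 - 3*k + 1))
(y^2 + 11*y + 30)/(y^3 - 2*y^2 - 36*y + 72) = (y + 5)/(y^2 - 8*y + 12)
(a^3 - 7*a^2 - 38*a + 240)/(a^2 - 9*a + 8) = (a^2 + a - 30)/(a - 1)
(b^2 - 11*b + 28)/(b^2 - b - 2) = (-b^2 + 11*b - 28)/(-b^2 + b + 2)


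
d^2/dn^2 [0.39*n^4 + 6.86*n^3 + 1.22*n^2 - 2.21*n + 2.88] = 4.68*n^2 + 41.16*n + 2.44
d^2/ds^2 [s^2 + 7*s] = 2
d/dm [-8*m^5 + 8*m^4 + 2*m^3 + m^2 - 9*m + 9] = -40*m^4 + 32*m^3 + 6*m^2 + 2*m - 9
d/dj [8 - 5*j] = -5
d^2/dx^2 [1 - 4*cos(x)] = 4*cos(x)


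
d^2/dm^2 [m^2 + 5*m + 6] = 2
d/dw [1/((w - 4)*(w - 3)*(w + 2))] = (-(w - 4)*(w - 3) - (w - 4)*(w + 2) - (w - 3)*(w + 2))/((w - 4)^2*(w - 3)^2*(w + 2)^2)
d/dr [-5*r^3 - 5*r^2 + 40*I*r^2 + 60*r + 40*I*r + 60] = -15*r^2 + r*(-10 + 80*I) + 60 + 40*I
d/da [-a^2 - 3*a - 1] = -2*a - 3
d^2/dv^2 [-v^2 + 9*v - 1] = -2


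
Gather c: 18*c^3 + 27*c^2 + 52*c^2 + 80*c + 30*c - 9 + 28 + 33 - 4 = 18*c^3 + 79*c^2 + 110*c + 48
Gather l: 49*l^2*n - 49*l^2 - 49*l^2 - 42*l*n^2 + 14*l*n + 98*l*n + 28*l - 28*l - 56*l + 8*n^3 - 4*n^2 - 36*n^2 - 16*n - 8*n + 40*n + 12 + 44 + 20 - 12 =l^2*(49*n - 98) + l*(-42*n^2 + 112*n - 56) + 8*n^3 - 40*n^2 + 16*n + 64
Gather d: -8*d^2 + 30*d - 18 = -8*d^2 + 30*d - 18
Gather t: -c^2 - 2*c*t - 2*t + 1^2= -c^2 + t*(-2*c - 2) + 1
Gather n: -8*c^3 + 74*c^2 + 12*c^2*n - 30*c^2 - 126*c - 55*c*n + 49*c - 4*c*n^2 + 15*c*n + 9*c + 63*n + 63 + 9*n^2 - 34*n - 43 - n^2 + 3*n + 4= -8*c^3 + 44*c^2 - 68*c + n^2*(8 - 4*c) + n*(12*c^2 - 40*c + 32) + 24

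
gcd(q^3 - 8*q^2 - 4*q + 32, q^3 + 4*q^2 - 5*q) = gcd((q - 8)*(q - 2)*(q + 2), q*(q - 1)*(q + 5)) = 1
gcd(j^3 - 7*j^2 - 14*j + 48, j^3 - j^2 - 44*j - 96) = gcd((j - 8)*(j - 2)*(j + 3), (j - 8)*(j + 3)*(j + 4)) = j^2 - 5*j - 24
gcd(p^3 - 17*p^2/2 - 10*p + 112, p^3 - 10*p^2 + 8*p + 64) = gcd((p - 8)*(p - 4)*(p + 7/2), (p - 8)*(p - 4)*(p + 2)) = p^2 - 12*p + 32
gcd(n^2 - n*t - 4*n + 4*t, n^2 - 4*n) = n - 4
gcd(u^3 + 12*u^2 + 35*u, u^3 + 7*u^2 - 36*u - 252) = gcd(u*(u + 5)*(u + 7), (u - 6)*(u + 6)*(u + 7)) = u + 7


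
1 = 1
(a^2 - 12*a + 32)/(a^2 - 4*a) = (a - 8)/a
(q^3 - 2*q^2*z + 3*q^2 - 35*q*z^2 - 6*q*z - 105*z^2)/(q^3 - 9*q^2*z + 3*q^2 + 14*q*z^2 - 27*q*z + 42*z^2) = (-q - 5*z)/(-q + 2*z)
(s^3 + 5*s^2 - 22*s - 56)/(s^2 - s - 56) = (s^2 - 2*s - 8)/(s - 8)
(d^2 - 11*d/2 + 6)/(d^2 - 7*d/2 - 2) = (2*d - 3)/(2*d + 1)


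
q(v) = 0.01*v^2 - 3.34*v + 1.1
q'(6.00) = -3.22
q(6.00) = -18.58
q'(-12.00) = -3.58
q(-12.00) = 42.62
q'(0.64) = -3.33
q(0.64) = -1.03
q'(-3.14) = -3.40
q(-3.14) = 11.69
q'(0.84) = -3.32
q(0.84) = -1.70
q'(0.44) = -3.33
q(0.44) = -0.37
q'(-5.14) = -3.44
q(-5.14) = 18.53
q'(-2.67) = -3.39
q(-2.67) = 10.09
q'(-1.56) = -3.37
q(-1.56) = 6.33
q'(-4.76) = -3.44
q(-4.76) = 17.22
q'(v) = 0.02*v - 3.34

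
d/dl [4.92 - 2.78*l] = -2.78000000000000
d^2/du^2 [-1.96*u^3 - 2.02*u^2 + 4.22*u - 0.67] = -11.76*u - 4.04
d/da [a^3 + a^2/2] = a*(3*a + 1)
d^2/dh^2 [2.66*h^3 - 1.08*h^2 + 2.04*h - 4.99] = 15.96*h - 2.16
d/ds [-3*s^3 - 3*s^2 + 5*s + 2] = -9*s^2 - 6*s + 5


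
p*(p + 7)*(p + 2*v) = p^3 + 2*p^2*v + 7*p^2 + 14*p*v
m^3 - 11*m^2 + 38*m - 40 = (m - 5)*(m - 4)*(m - 2)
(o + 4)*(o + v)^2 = o^3 + 2*o^2*v + 4*o^2 + o*v^2 + 8*o*v + 4*v^2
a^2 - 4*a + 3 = (a - 3)*(a - 1)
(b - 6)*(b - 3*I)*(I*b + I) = I*b^3 + 3*b^2 - 5*I*b^2 - 15*b - 6*I*b - 18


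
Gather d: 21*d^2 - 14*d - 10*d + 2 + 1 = 21*d^2 - 24*d + 3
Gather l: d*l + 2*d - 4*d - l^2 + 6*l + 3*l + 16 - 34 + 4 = -2*d - l^2 + l*(d + 9) - 14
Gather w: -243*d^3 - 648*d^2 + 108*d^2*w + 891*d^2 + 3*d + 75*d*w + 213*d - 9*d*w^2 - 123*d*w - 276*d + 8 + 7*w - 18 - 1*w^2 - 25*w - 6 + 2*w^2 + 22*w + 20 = -243*d^3 + 243*d^2 - 60*d + w^2*(1 - 9*d) + w*(108*d^2 - 48*d + 4) + 4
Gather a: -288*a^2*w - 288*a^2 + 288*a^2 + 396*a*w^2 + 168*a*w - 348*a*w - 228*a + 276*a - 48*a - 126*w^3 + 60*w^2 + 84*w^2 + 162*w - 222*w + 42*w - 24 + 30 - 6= -288*a^2*w + a*(396*w^2 - 180*w) - 126*w^3 + 144*w^2 - 18*w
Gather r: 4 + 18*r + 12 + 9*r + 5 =27*r + 21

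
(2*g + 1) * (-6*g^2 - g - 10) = -12*g^3 - 8*g^2 - 21*g - 10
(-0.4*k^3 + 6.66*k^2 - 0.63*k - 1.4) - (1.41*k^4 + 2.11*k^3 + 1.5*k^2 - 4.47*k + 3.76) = -1.41*k^4 - 2.51*k^3 + 5.16*k^2 + 3.84*k - 5.16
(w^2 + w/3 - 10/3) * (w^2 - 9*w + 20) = w^4 - 26*w^3/3 + 41*w^2/3 + 110*w/3 - 200/3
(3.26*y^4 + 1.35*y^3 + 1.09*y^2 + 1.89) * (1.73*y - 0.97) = 5.6398*y^5 - 0.8267*y^4 + 0.5762*y^3 - 1.0573*y^2 + 3.2697*y - 1.8333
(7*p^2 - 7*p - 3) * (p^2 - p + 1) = 7*p^4 - 14*p^3 + 11*p^2 - 4*p - 3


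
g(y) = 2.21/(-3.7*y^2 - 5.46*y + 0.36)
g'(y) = 2.21*(7.4*y + 5.46)/(-3.7*y^2 - 5.46*y + 0.36)^2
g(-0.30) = 1.33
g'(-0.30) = 2.58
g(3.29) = -0.04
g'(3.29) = 0.02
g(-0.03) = 4.25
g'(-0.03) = 42.73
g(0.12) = -6.34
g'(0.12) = 115.52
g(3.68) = -0.03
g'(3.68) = 0.01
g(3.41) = -0.04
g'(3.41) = 0.02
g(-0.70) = 0.93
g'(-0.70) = 0.11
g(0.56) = -0.57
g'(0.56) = 1.43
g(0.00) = 6.14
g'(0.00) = 93.11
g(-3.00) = -0.13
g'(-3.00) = -0.13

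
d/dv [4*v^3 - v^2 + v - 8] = 12*v^2 - 2*v + 1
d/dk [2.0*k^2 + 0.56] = 4.0*k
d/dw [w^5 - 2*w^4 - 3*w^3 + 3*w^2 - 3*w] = 5*w^4 - 8*w^3 - 9*w^2 + 6*w - 3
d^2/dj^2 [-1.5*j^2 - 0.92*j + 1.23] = -3.00000000000000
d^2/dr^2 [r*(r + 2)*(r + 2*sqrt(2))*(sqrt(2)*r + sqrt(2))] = 12*sqrt(2)*r^2 + 24*r + 18*sqrt(2)*r + 4*sqrt(2) + 24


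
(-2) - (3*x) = -3*x - 2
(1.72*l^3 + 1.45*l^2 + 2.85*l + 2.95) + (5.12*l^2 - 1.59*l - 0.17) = 1.72*l^3 + 6.57*l^2 + 1.26*l + 2.78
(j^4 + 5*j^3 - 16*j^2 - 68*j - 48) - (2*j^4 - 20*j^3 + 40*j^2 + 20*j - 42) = -j^4 + 25*j^3 - 56*j^2 - 88*j - 6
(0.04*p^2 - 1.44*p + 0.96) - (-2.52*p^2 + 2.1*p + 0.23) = 2.56*p^2 - 3.54*p + 0.73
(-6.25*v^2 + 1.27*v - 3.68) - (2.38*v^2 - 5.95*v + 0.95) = -8.63*v^2 + 7.22*v - 4.63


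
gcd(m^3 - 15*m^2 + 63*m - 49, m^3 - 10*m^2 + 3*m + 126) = m - 7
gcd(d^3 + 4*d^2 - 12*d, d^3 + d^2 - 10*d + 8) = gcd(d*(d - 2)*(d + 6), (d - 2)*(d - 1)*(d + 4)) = d - 2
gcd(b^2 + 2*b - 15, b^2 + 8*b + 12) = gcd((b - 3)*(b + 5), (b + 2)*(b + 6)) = 1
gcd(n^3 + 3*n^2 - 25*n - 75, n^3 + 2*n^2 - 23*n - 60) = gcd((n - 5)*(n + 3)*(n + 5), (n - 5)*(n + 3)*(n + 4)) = n^2 - 2*n - 15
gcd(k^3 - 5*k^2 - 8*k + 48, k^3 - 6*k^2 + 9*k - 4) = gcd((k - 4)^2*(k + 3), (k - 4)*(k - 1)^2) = k - 4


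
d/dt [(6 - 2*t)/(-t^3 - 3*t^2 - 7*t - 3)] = 4*(-t^3 + 3*t^2 + 9*t + 12)/(t^6 + 6*t^5 + 23*t^4 + 48*t^3 + 67*t^2 + 42*t + 9)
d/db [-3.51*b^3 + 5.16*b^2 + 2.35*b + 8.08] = -10.53*b^2 + 10.32*b + 2.35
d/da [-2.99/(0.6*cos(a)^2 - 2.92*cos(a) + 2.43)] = (8.7308 - 3.588*cos(a))*sin(a)/(0.6*cos(a)^2 - 2.92*cos(a) + 2.43)^2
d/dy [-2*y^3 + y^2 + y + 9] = -6*y^2 + 2*y + 1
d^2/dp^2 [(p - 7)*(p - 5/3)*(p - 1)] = 6*p - 58/3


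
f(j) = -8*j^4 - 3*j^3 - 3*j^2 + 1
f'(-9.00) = 22653.00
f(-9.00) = -50543.00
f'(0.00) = 0.00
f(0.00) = 1.00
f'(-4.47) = 2705.06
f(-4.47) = -2984.89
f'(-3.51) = 1293.97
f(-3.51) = -1120.51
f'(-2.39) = 399.79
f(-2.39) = -236.21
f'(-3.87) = 1743.17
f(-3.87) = -1664.51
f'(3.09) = -1048.59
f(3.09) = -845.48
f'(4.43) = -2985.23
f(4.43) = -3399.78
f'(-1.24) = 54.61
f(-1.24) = -16.81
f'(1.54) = -147.46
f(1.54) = -62.07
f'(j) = -32*j^3 - 9*j^2 - 6*j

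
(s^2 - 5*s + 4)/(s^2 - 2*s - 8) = (s - 1)/(s + 2)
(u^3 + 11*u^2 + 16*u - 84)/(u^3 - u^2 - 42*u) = (u^2 + 5*u - 14)/(u*(u - 7))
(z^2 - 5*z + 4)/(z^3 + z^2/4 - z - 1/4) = 4*(z - 4)/(4*z^2 + 5*z + 1)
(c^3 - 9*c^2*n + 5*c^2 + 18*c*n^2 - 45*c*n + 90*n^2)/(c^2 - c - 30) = (c^2 - 9*c*n + 18*n^2)/(c - 6)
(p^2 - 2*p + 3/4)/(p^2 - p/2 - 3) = (-4*p^2 + 8*p - 3)/(2*(-2*p^2 + p + 6))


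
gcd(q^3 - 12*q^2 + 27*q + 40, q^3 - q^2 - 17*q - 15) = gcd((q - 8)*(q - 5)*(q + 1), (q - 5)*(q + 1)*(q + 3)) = q^2 - 4*q - 5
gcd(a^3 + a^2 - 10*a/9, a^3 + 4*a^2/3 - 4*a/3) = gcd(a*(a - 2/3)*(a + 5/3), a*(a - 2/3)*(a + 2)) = a^2 - 2*a/3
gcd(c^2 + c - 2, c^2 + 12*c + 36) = 1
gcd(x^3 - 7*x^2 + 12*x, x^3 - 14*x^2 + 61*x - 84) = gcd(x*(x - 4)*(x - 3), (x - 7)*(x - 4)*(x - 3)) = x^2 - 7*x + 12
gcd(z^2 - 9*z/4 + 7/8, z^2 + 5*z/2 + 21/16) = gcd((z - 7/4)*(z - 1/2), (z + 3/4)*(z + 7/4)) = 1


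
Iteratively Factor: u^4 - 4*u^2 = (u - 2)*(u^3 + 2*u^2) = (u - 2)*(u + 2)*(u^2) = u*(u - 2)*(u + 2)*(u)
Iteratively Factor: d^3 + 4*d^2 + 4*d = (d)*(d^2 + 4*d + 4) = d*(d + 2)*(d + 2)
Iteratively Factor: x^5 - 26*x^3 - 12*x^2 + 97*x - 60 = (x + 3)*(x^4 - 3*x^3 - 17*x^2 + 39*x - 20) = (x - 5)*(x + 3)*(x^3 + 2*x^2 - 7*x + 4) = (x - 5)*(x - 1)*(x + 3)*(x^2 + 3*x - 4) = (x - 5)*(x - 1)*(x + 3)*(x + 4)*(x - 1)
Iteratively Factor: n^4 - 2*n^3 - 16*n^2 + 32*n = (n - 4)*(n^3 + 2*n^2 - 8*n) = (n - 4)*(n + 4)*(n^2 - 2*n) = (n - 4)*(n - 2)*(n + 4)*(n)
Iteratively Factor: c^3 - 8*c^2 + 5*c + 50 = (c - 5)*(c^2 - 3*c - 10) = (c - 5)^2*(c + 2)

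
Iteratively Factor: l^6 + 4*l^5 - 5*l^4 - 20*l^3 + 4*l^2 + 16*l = (l)*(l^5 + 4*l^4 - 5*l^3 - 20*l^2 + 4*l + 16) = l*(l + 1)*(l^4 + 3*l^3 - 8*l^2 - 12*l + 16) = l*(l + 1)*(l + 2)*(l^3 + l^2 - 10*l + 8) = l*(l + 1)*(l + 2)*(l + 4)*(l^2 - 3*l + 2) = l*(l - 1)*(l + 1)*(l + 2)*(l + 4)*(l - 2)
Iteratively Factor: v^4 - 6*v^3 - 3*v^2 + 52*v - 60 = (v - 2)*(v^3 - 4*v^2 - 11*v + 30) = (v - 5)*(v - 2)*(v^2 + v - 6) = (v - 5)*(v - 2)^2*(v + 3)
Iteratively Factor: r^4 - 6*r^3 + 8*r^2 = (r)*(r^3 - 6*r^2 + 8*r) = r^2*(r^2 - 6*r + 8) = r^2*(r - 2)*(r - 4)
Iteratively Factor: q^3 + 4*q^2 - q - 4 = (q - 1)*(q^2 + 5*q + 4) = (q - 1)*(q + 1)*(q + 4)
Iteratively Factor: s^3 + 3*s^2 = (s + 3)*(s^2) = s*(s + 3)*(s)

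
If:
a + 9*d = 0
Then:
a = -9*d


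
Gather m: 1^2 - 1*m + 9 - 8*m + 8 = 18 - 9*m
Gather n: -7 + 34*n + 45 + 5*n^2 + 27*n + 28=5*n^2 + 61*n + 66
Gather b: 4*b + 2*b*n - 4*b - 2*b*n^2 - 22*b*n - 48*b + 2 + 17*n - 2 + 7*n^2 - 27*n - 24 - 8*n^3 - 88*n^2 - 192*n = b*(-2*n^2 - 20*n - 48) - 8*n^3 - 81*n^2 - 202*n - 24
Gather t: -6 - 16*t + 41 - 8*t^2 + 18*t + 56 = -8*t^2 + 2*t + 91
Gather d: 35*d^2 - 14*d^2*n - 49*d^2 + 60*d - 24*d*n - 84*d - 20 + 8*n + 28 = d^2*(-14*n - 14) + d*(-24*n - 24) + 8*n + 8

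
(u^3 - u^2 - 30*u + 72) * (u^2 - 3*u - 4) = u^5 - 4*u^4 - 31*u^3 + 166*u^2 - 96*u - 288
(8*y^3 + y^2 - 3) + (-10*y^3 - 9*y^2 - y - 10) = -2*y^3 - 8*y^2 - y - 13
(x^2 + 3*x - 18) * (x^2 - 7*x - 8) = x^4 - 4*x^3 - 47*x^2 + 102*x + 144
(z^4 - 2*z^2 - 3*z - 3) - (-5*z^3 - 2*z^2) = z^4 + 5*z^3 - 3*z - 3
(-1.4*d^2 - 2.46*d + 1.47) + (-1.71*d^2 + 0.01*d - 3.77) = -3.11*d^2 - 2.45*d - 2.3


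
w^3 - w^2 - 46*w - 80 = (w - 8)*(w + 2)*(w + 5)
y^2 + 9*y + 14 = (y + 2)*(y + 7)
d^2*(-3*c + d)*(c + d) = -3*c^2*d^2 - 2*c*d^3 + d^4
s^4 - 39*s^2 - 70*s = s*(s - 7)*(s + 2)*(s + 5)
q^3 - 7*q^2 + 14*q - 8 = (q - 4)*(q - 2)*(q - 1)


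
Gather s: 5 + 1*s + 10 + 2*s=3*s + 15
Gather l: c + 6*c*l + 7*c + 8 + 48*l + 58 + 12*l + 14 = 8*c + l*(6*c + 60) + 80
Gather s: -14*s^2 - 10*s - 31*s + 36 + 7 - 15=-14*s^2 - 41*s + 28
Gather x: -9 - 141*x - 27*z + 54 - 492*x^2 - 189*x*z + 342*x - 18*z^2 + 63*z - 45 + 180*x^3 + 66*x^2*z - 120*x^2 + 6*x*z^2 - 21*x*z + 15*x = 180*x^3 + x^2*(66*z - 612) + x*(6*z^2 - 210*z + 216) - 18*z^2 + 36*z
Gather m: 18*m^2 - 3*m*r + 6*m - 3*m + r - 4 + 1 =18*m^2 + m*(3 - 3*r) + r - 3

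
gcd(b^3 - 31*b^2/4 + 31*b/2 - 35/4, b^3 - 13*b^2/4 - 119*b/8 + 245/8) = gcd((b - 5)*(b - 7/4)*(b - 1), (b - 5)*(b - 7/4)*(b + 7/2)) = b^2 - 27*b/4 + 35/4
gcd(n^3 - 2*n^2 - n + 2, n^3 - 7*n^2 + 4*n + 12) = n^2 - n - 2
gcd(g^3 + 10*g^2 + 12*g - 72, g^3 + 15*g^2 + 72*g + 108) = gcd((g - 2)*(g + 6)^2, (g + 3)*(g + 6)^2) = g^2 + 12*g + 36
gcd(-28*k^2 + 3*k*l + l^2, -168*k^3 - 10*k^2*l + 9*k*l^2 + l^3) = 28*k^2 - 3*k*l - l^2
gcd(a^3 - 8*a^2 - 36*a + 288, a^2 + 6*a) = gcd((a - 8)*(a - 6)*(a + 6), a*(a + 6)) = a + 6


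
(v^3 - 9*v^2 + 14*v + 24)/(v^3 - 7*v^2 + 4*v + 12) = (v - 4)/(v - 2)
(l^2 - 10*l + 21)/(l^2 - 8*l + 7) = (l - 3)/(l - 1)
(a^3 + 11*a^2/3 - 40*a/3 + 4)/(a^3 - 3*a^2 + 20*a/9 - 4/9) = 3*(a + 6)/(3*a - 2)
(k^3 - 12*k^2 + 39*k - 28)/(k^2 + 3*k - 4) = (k^2 - 11*k + 28)/(k + 4)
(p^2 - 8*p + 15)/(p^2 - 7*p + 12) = (p - 5)/(p - 4)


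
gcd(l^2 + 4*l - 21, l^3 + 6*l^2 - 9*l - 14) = l + 7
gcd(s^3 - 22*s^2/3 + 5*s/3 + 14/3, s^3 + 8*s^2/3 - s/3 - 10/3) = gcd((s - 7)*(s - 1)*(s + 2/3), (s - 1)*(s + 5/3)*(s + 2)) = s - 1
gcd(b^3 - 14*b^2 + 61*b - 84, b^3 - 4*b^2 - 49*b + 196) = b^2 - 11*b + 28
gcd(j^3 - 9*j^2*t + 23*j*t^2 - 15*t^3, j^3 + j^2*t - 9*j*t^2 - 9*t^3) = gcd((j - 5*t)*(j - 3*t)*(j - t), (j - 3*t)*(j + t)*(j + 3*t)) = -j + 3*t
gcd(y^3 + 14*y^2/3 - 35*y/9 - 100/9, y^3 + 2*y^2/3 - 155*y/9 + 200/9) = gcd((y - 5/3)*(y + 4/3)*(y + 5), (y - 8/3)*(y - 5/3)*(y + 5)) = y^2 + 10*y/3 - 25/3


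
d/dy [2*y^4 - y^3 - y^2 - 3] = y*(8*y^2 - 3*y - 2)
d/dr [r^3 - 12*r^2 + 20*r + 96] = 3*r^2 - 24*r + 20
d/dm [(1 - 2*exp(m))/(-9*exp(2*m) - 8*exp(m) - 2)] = (-18*exp(2*m) + 18*exp(m) + 12)*exp(m)/(81*exp(4*m) + 144*exp(3*m) + 100*exp(2*m) + 32*exp(m) + 4)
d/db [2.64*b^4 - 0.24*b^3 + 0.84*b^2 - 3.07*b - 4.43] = 10.56*b^3 - 0.72*b^2 + 1.68*b - 3.07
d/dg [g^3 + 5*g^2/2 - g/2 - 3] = 3*g^2 + 5*g - 1/2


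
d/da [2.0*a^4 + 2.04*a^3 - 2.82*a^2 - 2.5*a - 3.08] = 8.0*a^3 + 6.12*a^2 - 5.64*a - 2.5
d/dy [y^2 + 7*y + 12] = 2*y + 7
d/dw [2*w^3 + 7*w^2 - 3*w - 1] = 6*w^2 + 14*w - 3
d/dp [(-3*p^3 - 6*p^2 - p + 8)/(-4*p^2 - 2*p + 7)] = (12*p^4 + 12*p^3 - 55*p^2 - 20*p + 9)/(16*p^4 + 16*p^3 - 52*p^2 - 28*p + 49)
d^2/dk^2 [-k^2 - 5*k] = -2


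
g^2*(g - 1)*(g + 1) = g^4 - g^2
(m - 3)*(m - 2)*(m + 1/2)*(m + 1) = m^4 - 7*m^3/2 - m^2 + 13*m/2 + 3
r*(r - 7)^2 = r^3 - 14*r^2 + 49*r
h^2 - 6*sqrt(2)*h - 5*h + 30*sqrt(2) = (h - 5)*(h - 6*sqrt(2))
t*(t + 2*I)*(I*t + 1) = I*t^3 - t^2 + 2*I*t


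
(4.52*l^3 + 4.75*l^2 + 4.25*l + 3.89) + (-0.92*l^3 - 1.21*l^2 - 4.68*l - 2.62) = 3.6*l^3 + 3.54*l^2 - 0.43*l + 1.27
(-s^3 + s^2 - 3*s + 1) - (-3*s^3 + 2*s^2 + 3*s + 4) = 2*s^3 - s^2 - 6*s - 3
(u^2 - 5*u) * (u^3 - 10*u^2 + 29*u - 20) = u^5 - 15*u^4 + 79*u^3 - 165*u^2 + 100*u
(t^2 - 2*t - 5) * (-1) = -t^2 + 2*t + 5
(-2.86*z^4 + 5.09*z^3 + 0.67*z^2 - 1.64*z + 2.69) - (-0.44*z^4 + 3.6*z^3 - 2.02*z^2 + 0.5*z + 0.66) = -2.42*z^4 + 1.49*z^3 + 2.69*z^2 - 2.14*z + 2.03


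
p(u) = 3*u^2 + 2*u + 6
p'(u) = 6*u + 2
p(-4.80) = 65.52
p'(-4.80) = -26.80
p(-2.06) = 14.61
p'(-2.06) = -10.36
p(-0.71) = 6.09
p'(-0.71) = -2.26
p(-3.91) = 44.04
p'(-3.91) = -21.46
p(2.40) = 28.08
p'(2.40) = 16.40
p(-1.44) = 9.34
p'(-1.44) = -6.64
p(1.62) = 17.11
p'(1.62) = 11.72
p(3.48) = 49.29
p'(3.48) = 22.88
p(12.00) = 462.00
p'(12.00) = 74.00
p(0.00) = 6.00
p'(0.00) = 2.00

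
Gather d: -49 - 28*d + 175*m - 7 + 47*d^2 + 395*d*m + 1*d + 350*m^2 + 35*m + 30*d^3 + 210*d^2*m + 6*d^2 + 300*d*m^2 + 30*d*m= 30*d^3 + d^2*(210*m + 53) + d*(300*m^2 + 425*m - 27) + 350*m^2 + 210*m - 56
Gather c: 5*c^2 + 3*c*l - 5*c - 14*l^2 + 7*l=5*c^2 + c*(3*l - 5) - 14*l^2 + 7*l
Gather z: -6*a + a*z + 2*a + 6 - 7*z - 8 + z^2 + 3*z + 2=-4*a + z^2 + z*(a - 4)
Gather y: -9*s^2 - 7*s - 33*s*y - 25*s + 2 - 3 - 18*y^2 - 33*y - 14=-9*s^2 - 32*s - 18*y^2 + y*(-33*s - 33) - 15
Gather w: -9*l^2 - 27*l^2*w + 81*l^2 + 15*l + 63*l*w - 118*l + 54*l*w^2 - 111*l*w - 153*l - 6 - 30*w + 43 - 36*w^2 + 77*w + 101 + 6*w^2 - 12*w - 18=72*l^2 - 256*l + w^2*(54*l - 30) + w*(-27*l^2 - 48*l + 35) + 120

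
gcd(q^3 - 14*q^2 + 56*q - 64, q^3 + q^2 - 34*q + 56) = q^2 - 6*q + 8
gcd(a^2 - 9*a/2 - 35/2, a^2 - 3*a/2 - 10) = a + 5/2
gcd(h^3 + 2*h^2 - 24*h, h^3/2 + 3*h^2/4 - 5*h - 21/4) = 1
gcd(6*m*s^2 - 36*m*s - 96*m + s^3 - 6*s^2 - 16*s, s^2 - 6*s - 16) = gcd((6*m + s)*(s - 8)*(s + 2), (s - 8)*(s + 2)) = s^2 - 6*s - 16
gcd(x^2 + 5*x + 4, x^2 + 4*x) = x + 4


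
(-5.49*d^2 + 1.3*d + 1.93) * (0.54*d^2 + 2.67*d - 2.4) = -2.9646*d^4 - 13.9563*d^3 + 17.6892*d^2 + 2.0331*d - 4.632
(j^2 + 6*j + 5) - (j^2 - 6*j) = 12*j + 5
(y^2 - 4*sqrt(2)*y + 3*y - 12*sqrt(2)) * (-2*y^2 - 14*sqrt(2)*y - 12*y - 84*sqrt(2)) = -2*y^4 - 18*y^3 - 6*sqrt(2)*y^3 - 54*sqrt(2)*y^2 + 76*y^2 - 108*sqrt(2)*y + 1008*y + 2016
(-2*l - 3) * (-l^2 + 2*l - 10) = 2*l^3 - l^2 + 14*l + 30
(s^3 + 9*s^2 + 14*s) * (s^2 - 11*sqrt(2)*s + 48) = s^5 - 11*sqrt(2)*s^4 + 9*s^4 - 99*sqrt(2)*s^3 + 62*s^3 - 154*sqrt(2)*s^2 + 432*s^2 + 672*s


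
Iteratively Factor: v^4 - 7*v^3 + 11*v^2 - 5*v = (v)*(v^3 - 7*v^2 + 11*v - 5) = v*(v - 1)*(v^2 - 6*v + 5) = v*(v - 5)*(v - 1)*(v - 1)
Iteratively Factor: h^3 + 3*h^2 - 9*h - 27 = (h + 3)*(h^2 - 9) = (h - 3)*(h + 3)*(h + 3)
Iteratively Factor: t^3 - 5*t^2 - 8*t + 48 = (t - 4)*(t^2 - t - 12) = (t - 4)*(t + 3)*(t - 4)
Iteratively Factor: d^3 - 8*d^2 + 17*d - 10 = (d - 2)*(d^2 - 6*d + 5) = (d - 5)*(d - 2)*(d - 1)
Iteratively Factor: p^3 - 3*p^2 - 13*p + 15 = (p - 5)*(p^2 + 2*p - 3) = (p - 5)*(p - 1)*(p + 3)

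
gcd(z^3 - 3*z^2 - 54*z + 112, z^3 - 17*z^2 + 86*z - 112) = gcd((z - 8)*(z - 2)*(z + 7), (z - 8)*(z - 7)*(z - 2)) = z^2 - 10*z + 16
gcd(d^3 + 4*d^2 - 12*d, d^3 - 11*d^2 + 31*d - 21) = 1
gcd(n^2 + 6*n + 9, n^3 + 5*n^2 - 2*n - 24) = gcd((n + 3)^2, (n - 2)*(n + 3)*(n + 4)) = n + 3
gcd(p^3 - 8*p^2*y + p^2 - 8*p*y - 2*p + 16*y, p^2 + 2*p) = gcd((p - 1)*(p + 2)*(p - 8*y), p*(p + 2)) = p + 2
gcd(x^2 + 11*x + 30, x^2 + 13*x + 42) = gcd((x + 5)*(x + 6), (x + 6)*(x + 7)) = x + 6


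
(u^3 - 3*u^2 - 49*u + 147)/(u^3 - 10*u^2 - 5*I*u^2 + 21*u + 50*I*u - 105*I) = (u + 7)/(u - 5*I)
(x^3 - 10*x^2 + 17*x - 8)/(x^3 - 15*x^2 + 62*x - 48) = (x - 1)/(x - 6)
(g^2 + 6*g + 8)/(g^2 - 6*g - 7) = (g^2 + 6*g + 8)/(g^2 - 6*g - 7)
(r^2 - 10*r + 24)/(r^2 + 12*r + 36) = (r^2 - 10*r + 24)/(r^2 + 12*r + 36)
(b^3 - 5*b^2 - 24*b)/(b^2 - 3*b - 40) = b*(b + 3)/(b + 5)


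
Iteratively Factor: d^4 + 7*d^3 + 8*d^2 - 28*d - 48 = (d + 4)*(d^3 + 3*d^2 - 4*d - 12) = (d + 2)*(d + 4)*(d^2 + d - 6) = (d + 2)*(d + 3)*(d + 4)*(d - 2)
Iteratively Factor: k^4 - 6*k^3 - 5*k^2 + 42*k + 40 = (k + 1)*(k^3 - 7*k^2 + 2*k + 40) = (k + 1)*(k + 2)*(k^2 - 9*k + 20) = (k - 5)*(k + 1)*(k + 2)*(k - 4)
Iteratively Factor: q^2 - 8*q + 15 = (q - 3)*(q - 5)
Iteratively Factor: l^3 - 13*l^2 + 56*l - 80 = (l - 4)*(l^2 - 9*l + 20) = (l - 5)*(l - 4)*(l - 4)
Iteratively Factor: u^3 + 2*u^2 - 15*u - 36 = (u + 3)*(u^2 - u - 12) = (u - 4)*(u + 3)*(u + 3)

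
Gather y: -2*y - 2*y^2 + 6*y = -2*y^2 + 4*y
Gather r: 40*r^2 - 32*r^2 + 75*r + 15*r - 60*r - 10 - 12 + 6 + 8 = 8*r^2 + 30*r - 8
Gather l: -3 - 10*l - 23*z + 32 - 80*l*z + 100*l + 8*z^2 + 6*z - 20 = l*(90 - 80*z) + 8*z^2 - 17*z + 9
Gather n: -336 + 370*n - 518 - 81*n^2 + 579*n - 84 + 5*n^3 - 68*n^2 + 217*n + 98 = 5*n^3 - 149*n^2 + 1166*n - 840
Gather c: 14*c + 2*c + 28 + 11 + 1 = 16*c + 40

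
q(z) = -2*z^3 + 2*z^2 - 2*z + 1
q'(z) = -6*z^2 + 4*z - 2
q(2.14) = -13.72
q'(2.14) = -20.92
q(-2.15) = 34.42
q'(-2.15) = -38.34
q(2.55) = -24.26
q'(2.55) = -30.82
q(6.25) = -421.66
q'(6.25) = -211.38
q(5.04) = -214.32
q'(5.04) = -134.25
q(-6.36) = 609.14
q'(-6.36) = -270.14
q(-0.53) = 2.92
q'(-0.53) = -5.81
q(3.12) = -46.51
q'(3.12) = -47.93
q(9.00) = -1313.00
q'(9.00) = -452.00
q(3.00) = -41.00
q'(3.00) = -44.00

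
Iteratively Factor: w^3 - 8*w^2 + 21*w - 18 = (w - 2)*(w^2 - 6*w + 9) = (w - 3)*(w - 2)*(w - 3)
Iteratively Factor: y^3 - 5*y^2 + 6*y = (y - 2)*(y^2 - 3*y) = y*(y - 2)*(y - 3)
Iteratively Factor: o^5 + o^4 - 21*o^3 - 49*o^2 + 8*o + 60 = (o - 5)*(o^4 + 6*o^3 + 9*o^2 - 4*o - 12) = (o - 5)*(o - 1)*(o^3 + 7*o^2 + 16*o + 12) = (o - 5)*(o - 1)*(o + 2)*(o^2 + 5*o + 6) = (o - 5)*(o - 1)*(o + 2)*(o + 3)*(o + 2)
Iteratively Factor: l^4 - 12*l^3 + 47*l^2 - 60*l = (l - 4)*(l^3 - 8*l^2 + 15*l) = l*(l - 4)*(l^2 - 8*l + 15) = l*(l - 4)*(l - 3)*(l - 5)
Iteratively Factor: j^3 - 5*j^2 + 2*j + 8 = (j - 4)*(j^2 - j - 2) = (j - 4)*(j + 1)*(j - 2)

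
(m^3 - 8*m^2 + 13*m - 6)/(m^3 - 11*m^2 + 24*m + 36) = (m^2 - 2*m + 1)/(m^2 - 5*m - 6)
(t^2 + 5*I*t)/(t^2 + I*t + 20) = t/(t - 4*I)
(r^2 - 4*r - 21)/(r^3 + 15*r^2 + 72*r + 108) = (r - 7)/(r^2 + 12*r + 36)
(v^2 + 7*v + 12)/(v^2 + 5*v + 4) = (v + 3)/(v + 1)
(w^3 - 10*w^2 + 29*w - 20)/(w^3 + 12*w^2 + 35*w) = (w^3 - 10*w^2 + 29*w - 20)/(w*(w^2 + 12*w + 35))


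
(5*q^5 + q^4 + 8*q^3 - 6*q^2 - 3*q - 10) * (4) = 20*q^5 + 4*q^4 + 32*q^3 - 24*q^2 - 12*q - 40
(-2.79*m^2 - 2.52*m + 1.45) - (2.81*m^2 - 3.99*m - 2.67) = -5.6*m^2 + 1.47*m + 4.12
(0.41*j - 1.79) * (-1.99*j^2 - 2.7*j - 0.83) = -0.8159*j^3 + 2.4551*j^2 + 4.4927*j + 1.4857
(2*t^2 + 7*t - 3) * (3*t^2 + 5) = 6*t^4 + 21*t^3 + t^2 + 35*t - 15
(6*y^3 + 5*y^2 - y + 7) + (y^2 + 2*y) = 6*y^3 + 6*y^2 + y + 7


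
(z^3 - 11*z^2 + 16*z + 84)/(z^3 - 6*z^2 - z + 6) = (z^2 - 5*z - 14)/(z^2 - 1)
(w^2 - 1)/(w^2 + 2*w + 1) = (w - 1)/(w + 1)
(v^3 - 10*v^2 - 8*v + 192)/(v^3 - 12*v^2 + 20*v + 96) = (v + 4)/(v + 2)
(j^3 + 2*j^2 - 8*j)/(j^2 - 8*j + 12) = j*(j + 4)/(j - 6)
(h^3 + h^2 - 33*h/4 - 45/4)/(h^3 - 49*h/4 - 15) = (h - 3)/(h - 4)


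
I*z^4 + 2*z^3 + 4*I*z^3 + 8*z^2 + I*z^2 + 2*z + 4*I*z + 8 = (z + 4)*(z - 2*I)*(z + I)*(I*z + 1)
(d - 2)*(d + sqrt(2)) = d^2 - 2*d + sqrt(2)*d - 2*sqrt(2)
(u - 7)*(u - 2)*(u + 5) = u^3 - 4*u^2 - 31*u + 70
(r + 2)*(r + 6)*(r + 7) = r^3 + 15*r^2 + 68*r + 84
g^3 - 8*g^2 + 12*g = g*(g - 6)*(g - 2)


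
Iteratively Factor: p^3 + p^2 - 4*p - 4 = (p - 2)*(p^2 + 3*p + 2) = (p - 2)*(p + 2)*(p + 1)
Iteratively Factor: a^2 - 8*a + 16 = (a - 4)*(a - 4)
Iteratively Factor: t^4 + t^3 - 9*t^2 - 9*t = (t + 1)*(t^3 - 9*t) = (t - 3)*(t + 1)*(t^2 + 3*t) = t*(t - 3)*(t + 1)*(t + 3)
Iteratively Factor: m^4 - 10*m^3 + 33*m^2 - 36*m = (m)*(m^3 - 10*m^2 + 33*m - 36) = m*(m - 4)*(m^2 - 6*m + 9) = m*(m - 4)*(m - 3)*(m - 3)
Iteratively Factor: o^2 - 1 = (o - 1)*(o + 1)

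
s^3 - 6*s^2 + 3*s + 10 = (s - 5)*(s - 2)*(s + 1)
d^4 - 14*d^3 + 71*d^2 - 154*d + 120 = (d - 5)*(d - 4)*(d - 3)*(d - 2)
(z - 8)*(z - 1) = z^2 - 9*z + 8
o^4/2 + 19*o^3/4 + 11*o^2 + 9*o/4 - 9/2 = (o/2 + 1/2)*(o - 1/2)*(o + 3)*(o + 6)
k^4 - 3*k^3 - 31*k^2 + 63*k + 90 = (k - 6)*(k - 3)*(k + 1)*(k + 5)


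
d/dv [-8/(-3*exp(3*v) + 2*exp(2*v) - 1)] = (32 - 72*exp(v))*exp(2*v)/(3*exp(3*v) - 2*exp(2*v) + 1)^2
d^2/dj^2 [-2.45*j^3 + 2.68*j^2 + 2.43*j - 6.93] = 5.36 - 14.7*j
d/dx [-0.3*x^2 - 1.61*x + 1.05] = -0.6*x - 1.61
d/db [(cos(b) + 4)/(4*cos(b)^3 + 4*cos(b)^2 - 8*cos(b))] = (19*cos(b) + 13*cos(2*b) + cos(3*b) - 3)*sin(b)/(8*(cos(b)^2 + cos(b) - 2)^2*cos(b)^2)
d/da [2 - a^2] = -2*a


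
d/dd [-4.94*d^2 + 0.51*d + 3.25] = 0.51 - 9.88*d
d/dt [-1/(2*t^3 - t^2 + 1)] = 2*t*(3*t - 1)/(2*t^3 - t^2 + 1)^2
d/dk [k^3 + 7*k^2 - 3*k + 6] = 3*k^2 + 14*k - 3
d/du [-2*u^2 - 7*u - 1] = -4*u - 7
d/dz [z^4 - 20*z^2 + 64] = 4*z*(z^2 - 10)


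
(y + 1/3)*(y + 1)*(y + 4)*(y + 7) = y^4 + 37*y^3/3 + 43*y^2 + 41*y + 28/3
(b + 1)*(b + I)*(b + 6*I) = b^3 + b^2 + 7*I*b^2 - 6*b + 7*I*b - 6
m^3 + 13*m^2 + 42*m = m*(m + 6)*(m + 7)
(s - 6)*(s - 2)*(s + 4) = s^3 - 4*s^2 - 20*s + 48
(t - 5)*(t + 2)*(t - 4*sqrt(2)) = t^3 - 4*sqrt(2)*t^2 - 3*t^2 - 10*t + 12*sqrt(2)*t + 40*sqrt(2)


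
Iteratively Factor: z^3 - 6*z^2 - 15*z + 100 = (z - 5)*(z^2 - z - 20) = (z - 5)*(z + 4)*(z - 5)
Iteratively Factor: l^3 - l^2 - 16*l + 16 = (l - 4)*(l^2 + 3*l - 4) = (l - 4)*(l + 4)*(l - 1)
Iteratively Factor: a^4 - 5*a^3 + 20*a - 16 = (a - 4)*(a^3 - a^2 - 4*a + 4) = (a - 4)*(a - 2)*(a^2 + a - 2) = (a - 4)*(a - 2)*(a + 2)*(a - 1)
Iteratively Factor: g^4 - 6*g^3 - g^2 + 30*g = (g - 3)*(g^3 - 3*g^2 - 10*g) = (g - 5)*(g - 3)*(g^2 + 2*g) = g*(g - 5)*(g - 3)*(g + 2)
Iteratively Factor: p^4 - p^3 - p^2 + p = (p - 1)*(p^3 - p) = (p - 1)*(p + 1)*(p^2 - p) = p*(p - 1)*(p + 1)*(p - 1)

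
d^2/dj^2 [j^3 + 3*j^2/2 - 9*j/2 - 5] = 6*j + 3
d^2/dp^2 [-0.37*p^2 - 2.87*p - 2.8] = -0.740000000000000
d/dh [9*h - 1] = 9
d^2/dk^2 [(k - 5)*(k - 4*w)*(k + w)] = 6*k - 6*w - 10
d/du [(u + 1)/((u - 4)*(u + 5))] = (-u^2 - 2*u - 21)/(u^4 + 2*u^3 - 39*u^2 - 40*u + 400)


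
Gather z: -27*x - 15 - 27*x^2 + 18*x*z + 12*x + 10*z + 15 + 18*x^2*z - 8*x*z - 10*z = -27*x^2 - 15*x + z*(18*x^2 + 10*x)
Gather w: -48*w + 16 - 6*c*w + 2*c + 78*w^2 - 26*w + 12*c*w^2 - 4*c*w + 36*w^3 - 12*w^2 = 2*c + 36*w^3 + w^2*(12*c + 66) + w*(-10*c - 74) + 16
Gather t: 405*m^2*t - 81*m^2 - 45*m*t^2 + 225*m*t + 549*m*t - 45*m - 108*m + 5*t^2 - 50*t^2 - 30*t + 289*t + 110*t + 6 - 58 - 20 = -81*m^2 - 153*m + t^2*(-45*m - 45) + t*(405*m^2 + 774*m + 369) - 72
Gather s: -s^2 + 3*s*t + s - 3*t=-s^2 + s*(3*t + 1) - 3*t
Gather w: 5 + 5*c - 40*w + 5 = 5*c - 40*w + 10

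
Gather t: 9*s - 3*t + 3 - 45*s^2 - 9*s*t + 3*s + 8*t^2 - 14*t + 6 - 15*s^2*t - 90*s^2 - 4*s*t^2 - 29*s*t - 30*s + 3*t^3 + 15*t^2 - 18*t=-135*s^2 - 18*s + 3*t^3 + t^2*(23 - 4*s) + t*(-15*s^2 - 38*s - 35) + 9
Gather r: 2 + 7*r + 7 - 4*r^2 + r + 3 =-4*r^2 + 8*r + 12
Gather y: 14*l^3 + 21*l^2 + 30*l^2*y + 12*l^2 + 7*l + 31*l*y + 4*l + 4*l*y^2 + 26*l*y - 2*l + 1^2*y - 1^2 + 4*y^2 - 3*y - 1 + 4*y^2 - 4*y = 14*l^3 + 33*l^2 + 9*l + y^2*(4*l + 8) + y*(30*l^2 + 57*l - 6) - 2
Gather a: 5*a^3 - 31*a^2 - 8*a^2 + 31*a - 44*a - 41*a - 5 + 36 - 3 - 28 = 5*a^3 - 39*a^2 - 54*a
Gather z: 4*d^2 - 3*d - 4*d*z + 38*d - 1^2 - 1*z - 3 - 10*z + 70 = 4*d^2 + 35*d + z*(-4*d - 11) + 66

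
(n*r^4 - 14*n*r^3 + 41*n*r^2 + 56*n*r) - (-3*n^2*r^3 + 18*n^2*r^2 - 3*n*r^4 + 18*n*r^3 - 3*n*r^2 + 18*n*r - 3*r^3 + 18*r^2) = 3*n^2*r^3 - 18*n^2*r^2 + 4*n*r^4 - 32*n*r^3 + 44*n*r^2 + 38*n*r + 3*r^3 - 18*r^2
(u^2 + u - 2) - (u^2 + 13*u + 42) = -12*u - 44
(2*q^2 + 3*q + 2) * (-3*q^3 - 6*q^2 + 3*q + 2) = -6*q^5 - 21*q^4 - 18*q^3 + q^2 + 12*q + 4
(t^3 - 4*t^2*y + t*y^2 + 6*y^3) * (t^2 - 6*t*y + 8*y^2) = t^5 - 10*t^4*y + 33*t^3*y^2 - 32*t^2*y^3 - 28*t*y^4 + 48*y^5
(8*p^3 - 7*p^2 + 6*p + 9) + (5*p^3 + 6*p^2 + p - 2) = 13*p^3 - p^2 + 7*p + 7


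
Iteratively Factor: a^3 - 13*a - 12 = (a - 4)*(a^2 + 4*a + 3) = (a - 4)*(a + 1)*(a + 3)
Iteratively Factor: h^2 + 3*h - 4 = (h + 4)*(h - 1)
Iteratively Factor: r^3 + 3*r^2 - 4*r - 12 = (r + 3)*(r^2 - 4) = (r + 2)*(r + 3)*(r - 2)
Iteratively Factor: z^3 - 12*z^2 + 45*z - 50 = (z - 2)*(z^2 - 10*z + 25) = (z - 5)*(z - 2)*(z - 5)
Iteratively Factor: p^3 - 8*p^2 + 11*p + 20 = (p - 4)*(p^2 - 4*p - 5) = (p - 5)*(p - 4)*(p + 1)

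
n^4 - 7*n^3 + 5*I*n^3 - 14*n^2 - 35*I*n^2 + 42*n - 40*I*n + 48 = (n - 8)*(n + 1)*(n + 2*I)*(n + 3*I)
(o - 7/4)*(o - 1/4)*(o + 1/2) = o^3 - 3*o^2/2 - 9*o/16 + 7/32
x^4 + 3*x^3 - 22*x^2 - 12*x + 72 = (x - 3)*(x - 2)*(x + 2)*(x + 6)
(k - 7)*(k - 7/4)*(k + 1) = k^3 - 31*k^2/4 + 7*k/2 + 49/4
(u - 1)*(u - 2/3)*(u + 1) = u^3 - 2*u^2/3 - u + 2/3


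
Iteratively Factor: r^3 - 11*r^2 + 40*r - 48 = (r - 4)*(r^2 - 7*r + 12) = (r - 4)^2*(r - 3)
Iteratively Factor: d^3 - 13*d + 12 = (d + 4)*(d^2 - 4*d + 3) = (d - 1)*(d + 4)*(d - 3)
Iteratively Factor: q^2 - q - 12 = (q + 3)*(q - 4)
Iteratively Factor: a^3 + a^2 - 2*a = (a - 1)*(a^2 + 2*a) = a*(a - 1)*(a + 2)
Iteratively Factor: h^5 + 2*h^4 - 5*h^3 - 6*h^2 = (h)*(h^4 + 2*h^3 - 5*h^2 - 6*h) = h^2*(h^3 + 2*h^2 - 5*h - 6) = h^2*(h + 1)*(h^2 + h - 6) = h^2*(h - 2)*(h + 1)*(h + 3)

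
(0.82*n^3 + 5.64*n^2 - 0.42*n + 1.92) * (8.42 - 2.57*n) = -2.1074*n^4 - 7.5904*n^3 + 48.5682*n^2 - 8.4708*n + 16.1664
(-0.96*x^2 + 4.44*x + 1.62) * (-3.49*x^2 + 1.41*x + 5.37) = 3.3504*x^4 - 16.8492*x^3 - 4.5486*x^2 + 26.127*x + 8.6994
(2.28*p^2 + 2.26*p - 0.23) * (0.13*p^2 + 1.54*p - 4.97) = 0.2964*p^4 + 3.805*p^3 - 7.8811*p^2 - 11.5864*p + 1.1431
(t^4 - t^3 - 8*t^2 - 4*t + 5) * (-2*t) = -2*t^5 + 2*t^4 + 16*t^3 + 8*t^2 - 10*t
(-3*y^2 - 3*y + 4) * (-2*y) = 6*y^3 + 6*y^2 - 8*y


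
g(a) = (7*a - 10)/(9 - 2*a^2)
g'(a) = 4*a*(7*a - 10)/(9 - 2*a^2)^2 + 7/(9 - 2*a^2)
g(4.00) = -0.78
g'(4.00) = 0.24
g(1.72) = 0.66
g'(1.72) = 3.75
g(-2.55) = 6.95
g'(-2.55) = 15.96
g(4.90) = -0.62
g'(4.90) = 0.13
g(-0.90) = -2.21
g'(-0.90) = 2.03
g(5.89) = -0.52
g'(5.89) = 0.09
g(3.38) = -0.99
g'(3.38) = 0.46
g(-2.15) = 102.24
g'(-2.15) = 3560.43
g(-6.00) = 0.83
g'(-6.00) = 0.20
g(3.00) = -1.22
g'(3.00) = 0.85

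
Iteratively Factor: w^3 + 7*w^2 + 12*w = (w + 3)*(w^2 + 4*w) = (w + 3)*(w + 4)*(w)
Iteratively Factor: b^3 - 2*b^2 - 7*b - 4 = (b - 4)*(b^2 + 2*b + 1) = (b - 4)*(b + 1)*(b + 1)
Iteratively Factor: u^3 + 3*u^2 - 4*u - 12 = (u - 2)*(u^2 + 5*u + 6) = (u - 2)*(u + 3)*(u + 2)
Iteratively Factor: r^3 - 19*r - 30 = (r - 5)*(r^2 + 5*r + 6) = (r - 5)*(r + 2)*(r + 3)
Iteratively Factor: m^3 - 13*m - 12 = (m + 3)*(m^2 - 3*m - 4) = (m - 4)*(m + 3)*(m + 1)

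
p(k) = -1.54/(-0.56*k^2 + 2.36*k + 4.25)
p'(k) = -1.54*(1.12*k - 2.36)/(-0.56*k^2 + 2.36*k + 4.25)^2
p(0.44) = -0.30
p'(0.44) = 0.11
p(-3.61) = 0.13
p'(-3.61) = 0.07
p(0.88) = -0.26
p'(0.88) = 0.06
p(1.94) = -0.23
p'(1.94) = 0.01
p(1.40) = -0.24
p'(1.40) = 0.03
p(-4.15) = 0.10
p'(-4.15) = 0.05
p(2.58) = -0.23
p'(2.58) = -0.02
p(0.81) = -0.27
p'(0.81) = 0.07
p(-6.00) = 0.05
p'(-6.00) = 0.02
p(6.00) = 0.88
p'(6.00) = -2.19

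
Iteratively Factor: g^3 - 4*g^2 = (g - 4)*(g^2) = g*(g - 4)*(g)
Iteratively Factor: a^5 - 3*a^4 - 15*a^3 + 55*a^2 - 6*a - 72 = (a - 3)*(a^4 - 15*a^2 + 10*a + 24) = (a - 3)*(a - 2)*(a^3 + 2*a^2 - 11*a - 12) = (a - 3)*(a - 2)*(a + 4)*(a^2 - 2*a - 3) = (a - 3)^2*(a - 2)*(a + 4)*(a + 1)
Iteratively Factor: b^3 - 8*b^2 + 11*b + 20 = (b - 5)*(b^2 - 3*b - 4) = (b - 5)*(b + 1)*(b - 4)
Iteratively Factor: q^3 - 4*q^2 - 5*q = (q - 5)*(q^2 + q) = q*(q - 5)*(q + 1)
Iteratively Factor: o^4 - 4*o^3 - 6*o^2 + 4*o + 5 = (o - 5)*(o^3 + o^2 - o - 1) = (o - 5)*(o - 1)*(o^2 + 2*o + 1) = (o - 5)*(o - 1)*(o + 1)*(o + 1)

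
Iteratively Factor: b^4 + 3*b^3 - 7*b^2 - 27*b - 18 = (b + 2)*(b^3 + b^2 - 9*b - 9) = (b + 1)*(b + 2)*(b^2 - 9) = (b - 3)*(b + 1)*(b + 2)*(b + 3)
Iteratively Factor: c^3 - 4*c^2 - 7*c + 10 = (c - 5)*(c^2 + c - 2) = (c - 5)*(c - 1)*(c + 2)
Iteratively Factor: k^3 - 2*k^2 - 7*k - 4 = (k + 1)*(k^2 - 3*k - 4) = (k - 4)*(k + 1)*(k + 1)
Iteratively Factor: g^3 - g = (g + 1)*(g^2 - g) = g*(g + 1)*(g - 1)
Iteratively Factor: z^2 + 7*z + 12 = (z + 4)*(z + 3)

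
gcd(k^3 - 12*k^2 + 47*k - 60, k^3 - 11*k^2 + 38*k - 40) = k^2 - 9*k + 20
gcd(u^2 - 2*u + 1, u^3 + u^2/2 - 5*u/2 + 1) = u - 1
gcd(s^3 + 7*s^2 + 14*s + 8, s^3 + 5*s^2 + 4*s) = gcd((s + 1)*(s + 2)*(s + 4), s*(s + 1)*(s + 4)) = s^2 + 5*s + 4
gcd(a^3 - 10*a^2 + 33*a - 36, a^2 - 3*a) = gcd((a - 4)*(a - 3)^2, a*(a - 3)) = a - 3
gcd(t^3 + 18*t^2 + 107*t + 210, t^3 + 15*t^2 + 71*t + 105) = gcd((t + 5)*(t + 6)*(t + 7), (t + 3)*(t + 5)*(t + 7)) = t^2 + 12*t + 35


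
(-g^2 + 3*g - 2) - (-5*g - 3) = -g^2 + 8*g + 1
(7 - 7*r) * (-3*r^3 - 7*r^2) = 21*r^4 + 28*r^3 - 49*r^2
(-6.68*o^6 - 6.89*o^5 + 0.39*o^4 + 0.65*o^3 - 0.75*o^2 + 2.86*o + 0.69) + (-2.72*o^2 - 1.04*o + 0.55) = -6.68*o^6 - 6.89*o^5 + 0.39*o^4 + 0.65*o^3 - 3.47*o^2 + 1.82*o + 1.24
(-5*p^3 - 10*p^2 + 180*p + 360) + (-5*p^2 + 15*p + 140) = -5*p^3 - 15*p^2 + 195*p + 500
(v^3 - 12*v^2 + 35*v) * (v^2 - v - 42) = v^5 - 13*v^4 + 5*v^3 + 469*v^2 - 1470*v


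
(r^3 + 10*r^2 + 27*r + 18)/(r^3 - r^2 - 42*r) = (r^2 + 4*r + 3)/(r*(r - 7))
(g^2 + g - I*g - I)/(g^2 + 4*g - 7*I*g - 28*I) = (g^2 + g*(1 - I) - I)/(g^2 + g*(4 - 7*I) - 28*I)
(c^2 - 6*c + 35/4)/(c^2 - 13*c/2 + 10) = (c - 7/2)/(c - 4)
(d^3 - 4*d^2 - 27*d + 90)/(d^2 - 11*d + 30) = (d^2 + 2*d - 15)/(d - 5)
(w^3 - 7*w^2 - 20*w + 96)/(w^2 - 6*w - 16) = (w^2 + w - 12)/(w + 2)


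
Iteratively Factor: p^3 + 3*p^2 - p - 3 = (p + 1)*(p^2 + 2*p - 3) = (p - 1)*(p + 1)*(p + 3)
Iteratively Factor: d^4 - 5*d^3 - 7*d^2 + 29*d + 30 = (d - 5)*(d^3 - 7*d - 6) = (d - 5)*(d - 3)*(d^2 + 3*d + 2) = (d - 5)*(d - 3)*(d + 2)*(d + 1)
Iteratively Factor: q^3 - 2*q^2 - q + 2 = (q - 1)*(q^2 - q - 2) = (q - 2)*(q - 1)*(q + 1)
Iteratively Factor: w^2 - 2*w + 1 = (w - 1)*(w - 1)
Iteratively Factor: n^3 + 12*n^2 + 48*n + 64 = (n + 4)*(n^2 + 8*n + 16) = (n + 4)^2*(n + 4)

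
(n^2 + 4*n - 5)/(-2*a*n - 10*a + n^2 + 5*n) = (1 - n)/(2*a - n)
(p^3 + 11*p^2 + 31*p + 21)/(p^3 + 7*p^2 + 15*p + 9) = (p + 7)/(p + 3)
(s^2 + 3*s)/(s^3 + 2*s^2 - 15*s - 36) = s/(s^2 - s - 12)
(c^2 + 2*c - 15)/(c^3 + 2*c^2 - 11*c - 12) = (c + 5)/(c^2 + 5*c + 4)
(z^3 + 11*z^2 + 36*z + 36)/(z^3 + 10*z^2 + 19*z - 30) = (z^2 + 5*z + 6)/(z^2 + 4*z - 5)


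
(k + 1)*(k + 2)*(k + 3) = k^3 + 6*k^2 + 11*k + 6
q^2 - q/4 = q*(q - 1/4)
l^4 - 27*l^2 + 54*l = l*(l - 3)^2*(l + 6)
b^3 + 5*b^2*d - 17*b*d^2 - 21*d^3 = (b - 3*d)*(b + d)*(b + 7*d)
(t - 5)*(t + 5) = t^2 - 25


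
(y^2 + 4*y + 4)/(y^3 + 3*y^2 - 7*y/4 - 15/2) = 4*(y + 2)/(4*y^2 + 4*y - 15)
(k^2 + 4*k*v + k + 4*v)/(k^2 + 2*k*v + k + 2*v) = (k + 4*v)/(k + 2*v)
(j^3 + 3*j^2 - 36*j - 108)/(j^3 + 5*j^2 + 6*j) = (j^2 - 36)/(j*(j + 2))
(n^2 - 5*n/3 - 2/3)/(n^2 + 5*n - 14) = (n + 1/3)/(n + 7)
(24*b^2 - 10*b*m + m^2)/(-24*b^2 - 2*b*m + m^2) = (-4*b + m)/(4*b + m)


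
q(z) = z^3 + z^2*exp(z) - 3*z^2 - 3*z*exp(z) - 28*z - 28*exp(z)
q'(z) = z^2*exp(z) + 3*z^2 - z*exp(z) - 6*z - 31*exp(z) - 28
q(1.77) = -230.58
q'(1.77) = -203.22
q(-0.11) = -21.73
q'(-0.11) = -54.97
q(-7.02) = -297.19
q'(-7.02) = 161.98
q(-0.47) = -4.09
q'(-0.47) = -43.46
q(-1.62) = 29.18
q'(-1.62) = -15.70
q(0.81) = -91.05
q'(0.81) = -100.92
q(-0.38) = -8.12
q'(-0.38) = -46.13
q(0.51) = -63.67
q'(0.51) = -82.32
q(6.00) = -4094.29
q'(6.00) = -359.43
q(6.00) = -4094.29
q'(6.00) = -359.43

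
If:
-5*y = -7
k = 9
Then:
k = 9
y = 7/5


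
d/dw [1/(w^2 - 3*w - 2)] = (3 - 2*w)/(-w^2 + 3*w + 2)^2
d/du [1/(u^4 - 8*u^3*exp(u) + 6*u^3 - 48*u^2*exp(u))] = 2*(4*u^2*exp(u) - 2*u^2 + 36*u*exp(u) - 9*u + 48*exp(u))/(u^3*(u^2 - 8*u*exp(u) + 6*u - 48*exp(u))^2)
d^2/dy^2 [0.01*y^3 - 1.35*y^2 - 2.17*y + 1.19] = 0.06*y - 2.7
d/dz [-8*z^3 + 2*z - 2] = 2 - 24*z^2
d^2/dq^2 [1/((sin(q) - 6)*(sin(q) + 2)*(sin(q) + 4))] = (-9*sin(q)^6 + 68*sin(q)^4 - 432*sin(q)^3 - 952*sin(q)^2 + 1632*sin(q) + 1568)/((sin(q) - 6)^3*(sin(q) + 2)^3*(sin(q) + 4)^3)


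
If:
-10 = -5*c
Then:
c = 2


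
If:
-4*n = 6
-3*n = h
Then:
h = 9/2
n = -3/2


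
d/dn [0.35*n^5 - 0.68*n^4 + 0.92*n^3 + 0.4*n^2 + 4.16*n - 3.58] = 1.75*n^4 - 2.72*n^3 + 2.76*n^2 + 0.8*n + 4.16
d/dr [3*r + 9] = 3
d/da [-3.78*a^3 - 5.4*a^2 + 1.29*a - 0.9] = -11.34*a^2 - 10.8*a + 1.29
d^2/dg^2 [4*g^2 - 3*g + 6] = 8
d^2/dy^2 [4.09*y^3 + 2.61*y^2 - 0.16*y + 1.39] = 24.54*y + 5.22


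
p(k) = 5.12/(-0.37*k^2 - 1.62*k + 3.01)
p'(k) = 5.12*(0.74*k + 1.62)/(-0.37*k^2 - 1.62*k + 3.01)^2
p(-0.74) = 1.28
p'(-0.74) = 0.34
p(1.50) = -20.28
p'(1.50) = 219.23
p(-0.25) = 1.51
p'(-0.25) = 0.64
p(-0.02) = 1.68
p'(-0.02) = 0.89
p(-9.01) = -0.41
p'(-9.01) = -0.17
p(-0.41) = 1.42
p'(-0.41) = 0.52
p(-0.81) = 1.26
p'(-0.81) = 0.31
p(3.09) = -0.93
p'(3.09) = 0.65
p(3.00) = -0.99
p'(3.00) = 0.73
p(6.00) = -0.26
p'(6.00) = 0.08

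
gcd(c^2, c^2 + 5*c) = c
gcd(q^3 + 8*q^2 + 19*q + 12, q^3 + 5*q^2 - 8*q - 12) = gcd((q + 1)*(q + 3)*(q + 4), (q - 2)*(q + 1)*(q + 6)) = q + 1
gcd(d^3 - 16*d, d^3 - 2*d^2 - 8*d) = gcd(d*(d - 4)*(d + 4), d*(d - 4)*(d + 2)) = d^2 - 4*d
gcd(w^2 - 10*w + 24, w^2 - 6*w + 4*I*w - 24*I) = w - 6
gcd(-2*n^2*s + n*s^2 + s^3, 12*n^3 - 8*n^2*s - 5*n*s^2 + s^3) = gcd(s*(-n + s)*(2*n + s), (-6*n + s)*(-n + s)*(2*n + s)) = -2*n^2 + n*s + s^2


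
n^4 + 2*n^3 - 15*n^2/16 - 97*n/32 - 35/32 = (n - 5/4)*(n + 1/2)*(n + 1)*(n + 7/4)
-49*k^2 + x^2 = (-7*k + x)*(7*k + x)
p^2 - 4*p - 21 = (p - 7)*(p + 3)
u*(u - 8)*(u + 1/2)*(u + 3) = u^4 - 9*u^3/2 - 53*u^2/2 - 12*u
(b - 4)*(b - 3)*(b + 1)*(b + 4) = b^4 - 2*b^3 - 19*b^2 + 32*b + 48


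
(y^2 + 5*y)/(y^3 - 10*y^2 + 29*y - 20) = y*(y + 5)/(y^3 - 10*y^2 + 29*y - 20)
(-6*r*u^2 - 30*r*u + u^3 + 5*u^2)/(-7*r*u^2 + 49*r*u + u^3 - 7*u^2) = (6*r*u + 30*r - u^2 - 5*u)/(7*r*u - 49*r - u^2 + 7*u)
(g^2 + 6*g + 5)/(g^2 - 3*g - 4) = (g + 5)/(g - 4)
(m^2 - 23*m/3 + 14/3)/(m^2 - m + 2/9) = 3*(m - 7)/(3*m - 1)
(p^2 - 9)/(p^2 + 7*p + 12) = (p - 3)/(p + 4)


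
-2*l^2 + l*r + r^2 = (-l + r)*(2*l + r)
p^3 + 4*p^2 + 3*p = p*(p + 1)*(p + 3)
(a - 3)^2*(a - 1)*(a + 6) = a^4 - a^3 - 27*a^2 + 81*a - 54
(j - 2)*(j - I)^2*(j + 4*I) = j^4 - 2*j^3 + 2*I*j^3 + 7*j^2 - 4*I*j^2 - 14*j - 4*I*j + 8*I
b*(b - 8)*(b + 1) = b^3 - 7*b^2 - 8*b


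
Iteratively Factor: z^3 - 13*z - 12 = (z - 4)*(z^2 + 4*z + 3) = (z - 4)*(z + 1)*(z + 3)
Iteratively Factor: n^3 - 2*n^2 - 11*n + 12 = (n - 1)*(n^2 - n - 12) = (n - 4)*(n - 1)*(n + 3)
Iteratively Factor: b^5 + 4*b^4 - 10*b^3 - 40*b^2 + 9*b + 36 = (b + 1)*(b^4 + 3*b^3 - 13*b^2 - 27*b + 36) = (b + 1)*(b + 4)*(b^3 - b^2 - 9*b + 9) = (b + 1)*(b + 3)*(b + 4)*(b^2 - 4*b + 3) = (b - 1)*(b + 1)*(b + 3)*(b + 4)*(b - 3)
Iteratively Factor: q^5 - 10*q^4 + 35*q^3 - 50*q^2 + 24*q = (q - 3)*(q^4 - 7*q^3 + 14*q^2 - 8*q) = (q - 3)*(q - 2)*(q^3 - 5*q^2 + 4*q) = (q - 4)*(q - 3)*(q - 2)*(q^2 - q) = q*(q - 4)*(q - 3)*(q - 2)*(q - 1)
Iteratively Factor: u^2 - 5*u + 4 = (u - 4)*(u - 1)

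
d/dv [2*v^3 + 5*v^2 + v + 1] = 6*v^2 + 10*v + 1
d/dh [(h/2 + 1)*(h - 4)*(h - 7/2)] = 3*h^2/2 - 11*h/2 - 1/2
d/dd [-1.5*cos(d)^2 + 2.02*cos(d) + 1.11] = (3.0*cos(d) - 2.02)*sin(d)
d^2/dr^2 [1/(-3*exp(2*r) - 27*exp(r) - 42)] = (-2*(2*exp(r) + 9)^2*exp(r) + (4*exp(r) + 9)*(exp(2*r) + 9*exp(r) + 14))*exp(r)/(3*(exp(2*r) + 9*exp(r) + 14)^3)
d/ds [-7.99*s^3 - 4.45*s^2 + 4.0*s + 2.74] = -23.97*s^2 - 8.9*s + 4.0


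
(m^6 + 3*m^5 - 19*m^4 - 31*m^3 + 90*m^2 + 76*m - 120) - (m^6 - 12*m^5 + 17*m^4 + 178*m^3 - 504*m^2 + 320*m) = 15*m^5 - 36*m^4 - 209*m^3 + 594*m^2 - 244*m - 120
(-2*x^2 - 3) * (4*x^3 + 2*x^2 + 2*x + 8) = -8*x^5 - 4*x^4 - 16*x^3 - 22*x^2 - 6*x - 24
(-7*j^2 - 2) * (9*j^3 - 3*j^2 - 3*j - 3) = -63*j^5 + 21*j^4 + 3*j^3 + 27*j^2 + 6*j + 6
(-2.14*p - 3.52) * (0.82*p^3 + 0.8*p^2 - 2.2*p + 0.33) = -1.7548*p^4 - 4.5984*p^3 + 1.892*p^2 + 7.0378*p - 1.1616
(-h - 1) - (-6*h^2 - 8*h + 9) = 6*h^2 + 7*h - 10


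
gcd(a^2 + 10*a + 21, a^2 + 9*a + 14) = a + 7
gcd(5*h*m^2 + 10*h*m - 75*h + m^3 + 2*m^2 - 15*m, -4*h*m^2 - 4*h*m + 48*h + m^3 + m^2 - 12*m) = m - 3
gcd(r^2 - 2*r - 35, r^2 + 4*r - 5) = r + 5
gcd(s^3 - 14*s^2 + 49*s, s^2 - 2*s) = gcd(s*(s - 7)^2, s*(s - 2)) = s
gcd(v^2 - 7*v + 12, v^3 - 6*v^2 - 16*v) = 1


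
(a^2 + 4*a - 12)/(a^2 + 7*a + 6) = (a - 2)/(a + 1)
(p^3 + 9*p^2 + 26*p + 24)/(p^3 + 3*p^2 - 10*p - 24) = (p + 3)/(p - 3)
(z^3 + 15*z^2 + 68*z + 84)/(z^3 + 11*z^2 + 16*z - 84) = (z + 2)/(z - 2)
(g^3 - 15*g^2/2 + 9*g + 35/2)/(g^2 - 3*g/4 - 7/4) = 2*(2*g^2 - 17*g + 35)/(4*g - 7)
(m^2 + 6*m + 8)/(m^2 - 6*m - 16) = (m + 4)/(m - 8)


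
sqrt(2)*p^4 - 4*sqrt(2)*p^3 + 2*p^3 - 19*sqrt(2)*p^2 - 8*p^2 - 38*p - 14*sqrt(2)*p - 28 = (p - 7)*(p + 2)*(p + sqrt(2))*(sqrt(2)*p + sqrt(2))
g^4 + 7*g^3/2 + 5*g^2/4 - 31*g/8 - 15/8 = (g - 1)*(g + 1/2)*(g + 3/2)*(g + 5/2)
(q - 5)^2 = q^2 - 10*q + 25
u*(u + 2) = u^2 + 2*u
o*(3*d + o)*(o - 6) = 3*d*o^2 - 18*d*o + o^3 - 6*o^2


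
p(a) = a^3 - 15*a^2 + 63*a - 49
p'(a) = 3*a^2 - 30*a + 63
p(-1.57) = -188.75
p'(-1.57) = 117.49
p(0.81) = -7.28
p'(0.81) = 40.67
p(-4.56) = -743.00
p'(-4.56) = 262.18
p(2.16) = 27.17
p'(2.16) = 12.20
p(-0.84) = -113.10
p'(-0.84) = 90.32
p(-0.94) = -122.30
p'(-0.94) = 93.85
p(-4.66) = -769.51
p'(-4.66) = 267.95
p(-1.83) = -220.65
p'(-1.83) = 127.95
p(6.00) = 5.00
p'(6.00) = -9.00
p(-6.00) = -1183.00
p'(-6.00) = 351.00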